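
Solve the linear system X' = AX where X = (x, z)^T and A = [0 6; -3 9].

Coefficient matrix A = [[0, 6], [-3, 9]].
Characteristic polynomial det(A - λI) = λ^2 - 9λ + 18 = 0.
Eigenvalues λ = 3, 6.
For λ=3: (A-λI) row 1 is [-3, 6], so an eigenvector is (-2, -1).
For λ=6: (A-λI) row 1 is [-6, 6], so an eigenvector is (-1, -1).
General solution: C_1e^(3t)(-2,-1) + C_2e^(6t)(-1,-1).

x(t) = -2C_1e^(3t) - C_2e^(6t), z(t) = -C_1e^(3t) - C_2e^(6t)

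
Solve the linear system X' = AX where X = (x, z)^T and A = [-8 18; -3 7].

Coefficient matrix A = [[-8, 18], [-3, 7]].
Characteristic polynomial det(A - λI) = λ^2 + λ - 2 = 0.
Eigenvalues λ = 1, -2.
For λ=1: (A-λI) row 1 is [-9, 18], so an eigenvector is (-2, -1).
For λ=-2: (A-λI) row 1 is [-6, 18], so an eigenvector is (3, 1).
General solution: C_1e^(t)(-2,-1) + C_2e^(-2t)(3,1).

x(t) = -2C_1e^(t) + 3C_2e^(-2t), z(t) = -C_1e^(t) + C_2e^(-2t)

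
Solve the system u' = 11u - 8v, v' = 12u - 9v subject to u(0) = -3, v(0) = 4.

Coefficient matrix A = [[11, -8], [12, -9]].
Characteristic polynomial det(A - λI) = λ^2 - 2λ - 3 = 0.
Eigenvalues λ = -1, 3.
For λ=-1: (A-λI) row 1 is [12, -8], so an eigenvector is (2, 3).
For λ=3: (A-λI) row 1 is [8, -8], so an eigenvector is (-1, -1).
General solution: K_1e^(-t)(2,3) + K_2e^(3t)(-1,-1).
Applying u(0)=-3, v(0)=4 gives K_1=7, K_2=17.

u(t) = -17e^(3t) + 14e^(-t), v(t) = -17e^(3t) + 21e^(-t)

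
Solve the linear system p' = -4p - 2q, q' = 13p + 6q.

Coefficient matrix A = [[-4, -2], [13, 6]].
Characteristic polynomial det(A - λI) = λ^2 - 2λ + 2 = 0.
Eigenvalues λ = 1 ± i (complex conjugate pair).
For λ=1+i: an eigenvector is (1,-2) - i(-1,3) = (1 + i, -2 - 3i).
A real fundamental pair from Re and Im of e^((1+i)t)v: X_1 = e^(t)(cos(t)·(1,-2) + sin(t)·(-1,3)), X_2 = e^(t)(sin(t)·(1,-2) - cos(t)·(-1,3)).
General solution: c_1X_1 + c_2X_2.

p(t) = -c_1e^(t)sin(t) + c_1e^(t)cos(t) + c_2e^(t)sin(t) + c_2e^(t)cos(t), q(t) = 3c_1e^(t)sin(t) - 2c_1e^(t)cos(t) - 2c_2e^(t)sin(t) - 3c_2e^(t)cos(t)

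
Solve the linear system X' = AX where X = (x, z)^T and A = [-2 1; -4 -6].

x(t) = K_1e^(-4t) + K_2te^(-4t), z(t) = -2K_1e^(-4t) - 2K_2te^(-4t) + K_2e^(-4t)

Coefficient matrix A = [[-2, 1], [-4, -6]].
Characteristic polynomial det(A - λI) = λ^2 + 8λ + 16 = 0.
Single eigenvalue λ = -4 with algebraic multiplicity 2.
Eigenvector v = (1,-2); generalized eigenvector w with (A-λI)w=v is (0,1).
General solution: e^(-4t)[K_1·v + K_2·(t·v + w)].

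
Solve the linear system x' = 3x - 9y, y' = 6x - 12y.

x(t) = -c_1e^(-6t) + 3c_2e^(-3t), y(t) = -c_1e^(-6t) + 2c_2e^(-3t)

Coefficient matrix A = [[3, -9], [6, -12]].
Characteristic polynomial det(A - λI) = λ^2 + 9λ + 18 = 0.
Eigenvalues λ = -6, -3.
For λ=-6: (A-λI) row 1 is [9, -9], so an eigenvector is (-1, -1).
For λ=-3: (A-λI) row 1 is [6, -9], so an eigenvector is (3, 2).
General solution: c_1e^(-6t)(-1,-1) + c_2e^(-3t)(3,2).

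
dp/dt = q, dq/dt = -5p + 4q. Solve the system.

Coefficient matrix A = [[0, 1], [-5, 4]].
Characteristic polynomial det(A - λI) = λ^2 - 4λ + 5 = 0.
Eigenvalues λ = 2 ± i (complex conjugate pair).
For λ=2+i: an eigenvector is (0,-1) - i(-1,-2) = (0 + i, -1 + 2i).
A real fundamental pair from Re and Im of e^((2+i)t)v: X_1 = e^(2t)(cos(t)·(0,-1) + sin(t)·(-1,-2)), X_2 = e^(2t)(sin(t)·(0,-1) - cos(t)·(-1,-2)).
General solution: C_1X_1 + C_2X_2.

p(t) = -C_1e^(2t)sin(t) + C_2e^(2t)cos(t), q(t) = -2C_1e^(2t)sin(t) - C_1e^(2t)cos(t) - C_2e^(2t)sin(t) + 2C_2e^(2t)cos(t)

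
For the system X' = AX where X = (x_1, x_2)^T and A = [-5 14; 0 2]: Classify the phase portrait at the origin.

A = [[-5,14],[0,2]]; det(A-λI) = λ^2 + 3λ - 10.
λ = 2, -5: opposite signs.

saddle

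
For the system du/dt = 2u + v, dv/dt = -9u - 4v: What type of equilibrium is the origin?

A = [[2,1],[-9,-4]]; det(A-λI) = λ^2 + 2λ + 1.
repeated λ = -1 with a single eigenvector.

stable improper node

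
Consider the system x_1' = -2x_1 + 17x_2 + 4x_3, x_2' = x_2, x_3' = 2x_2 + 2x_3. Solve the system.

x_1(t) = c_1e^(-2t) + 3c_2e^(t) + c_3e^(2t), x_2(t) = c_2e^(t), x_3(t) = -2c_2e^(t) + c_3e^(2t)

Coefficient matrix A = [[-2, 17, 4], [0, 1, 0], [0, 2, 2]].
det(A - λI) = 0 gives eigenvalues λ = -2, 1, 2.
For λ=-2: eigenvector (1,0,0).
For λ=1: eigenvector (3,1,-2).
For λ=2: eigenvector (1,0,1).
General solution: c_1e^(-2t)(1,0,0) + c_2e^(t)(3,1,-2) + c_3e^(2t)(1,0,1).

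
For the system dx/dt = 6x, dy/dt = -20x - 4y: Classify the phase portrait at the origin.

A = [[6,0],[-20,-4]]; det(A-λI) = λ^2 - 2λ - 24.
λ = -4, 6: opposite signs.

saddle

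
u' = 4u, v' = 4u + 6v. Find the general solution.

Coefficient matrix A = [[4, 0], [4, 6]].
Characteristic polynomial det(A - λI) = λ^2 - 10λ + 24 = 0.
Eigenvalues λ = 6, 4.
For λ=6: (A-λI) row 1 is [-2, 0], so an eigenvector is (0, -1).
For λ=4: (A-λI) row 2 is [4, 2], so an eigenvector is (-1, 2).
General solution: c_1e^(6t)(0,-1) + c_2e^(4t)(-1,2).

u(t) = -c_2e^(4t), v(t) = -c_1e^(6t) + 2c_2e^(4t)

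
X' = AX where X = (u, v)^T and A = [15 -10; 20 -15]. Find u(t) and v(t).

Coefficient matrix A = [[15, -10], [20, -15]].
Characteristic polynomial det(A - λI) = λ^2 - 25 = 0.
Eigenvalues λ = -5, 5.
For λ=-5: (A-λI) row 1 is [20, -10], so an eigenvector is (-1, -2).
For λ=5: (A-λI) row 1 is [10, -10], so an eigenvector is (-1, -1).
General solution: C_1e^(-5t)(-1,-2) + C_2e^(5t)(-1,-1).

u(t) = -C_1e^(-5t) - C_2e^(5t), v(t) = -2C_1e^(-5t) - C_2e^(5t)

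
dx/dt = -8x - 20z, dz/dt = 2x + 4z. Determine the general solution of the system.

x(t) = C_1e^(-2t)sin(2t) + 3C_1e^(-2t)cos(2t) + 3C_2e^(-2t)sin(2t) - C_2e^(-2t)cos(2t), z(t) = -C_1e^(-2t)cos(2t) - C_2e^(-2t)sin(2t)

Coefficient matrix A = [[-8, -20], [2, 4]].
Characteristic polynomial det(A - λI) = λ^2 + 4λ + 8 = 0.
Eigenvalues λ = -2 ± 2i (complex conjugate pair).
For λ=-2+2i: an eigenvector is (3,-1) - i(1,0) = (3 - i, -1).
A real fundamental pair from Re and Im of e^((-2+2i)t)v: X_1 = e^(-2t)(cos(2t)·(3,-1) + sin(2t)·(1,0)), X_2 = e^(-2t)(sin(2t)·(3,-1) - cos(2t)·(1,0)).
General solution: C_1X_1 + C_2X_2.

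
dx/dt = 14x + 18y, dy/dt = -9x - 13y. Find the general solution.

Coefficient matrix A = [[14, 18], [-9, -13]].
Characteristic polynomial det(A - λI) = λ^2 - λ - 20 = 0.
Eigenvalues λ = 5, -4.
For λ=5: (A-λI) row 1 is [9, 18], so an eigenvector is (-2, 1).
For λ=-4: (A-λI) row 1 is [18, 18], so an eigenvector is (1, -1).
General solution: K_1e^(5t)(-2,1) + K_2e^(-4t)(1,-1).

x(t) = -2K_1e^(5t) + K_2e^(-4t), y(t) = K_1e^(5t) - K_2e^(-4t)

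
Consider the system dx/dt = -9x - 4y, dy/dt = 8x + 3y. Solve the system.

Coefficient matrix A = [[-9, -4], [8, 3]].
Characteristic polynomial det(A - λI) = λ^2 + 6λ + 5 = 0.
Eigenvalues λ = -5, -1.
For λ=-5: (A-λI) row 1 is [-4, -4], so an eigenvector is (1, -1).
For λ=-1: (A-λI) row 1 is [-8, -4], so an eigenvector is (-1, 2).
General solution: c_1e^(-5t)(1,-1) + c_2e^(-t)(-1,2).

x(t) = c_1e^(-5t) - c_2e^(-t), y(t) = -c_1e^(-5t) + 2c_2e^(-t)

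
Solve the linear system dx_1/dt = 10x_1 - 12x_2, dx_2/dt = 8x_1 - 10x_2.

x_1(t) = -K_1e^(-2t) - 3K_2e^(2t), x_2(t) = -K_1e^(-2t) - 2K_2e^(2t)

Coefficient matrix A = [[10, -12], [8, -10]].
Characteristic polynomial det(A - λI) = λ^2 - 4 = 0.
Eigenvalues λ = -2, 2.
For λ=-2: (A-λI) row 1 is [12, -12], so an eigenvector is (-1, -1).
For λ=2: (A-λI) row 1 is [8, -12], so an eigenvector is (-3, -2).
General solution: K_1e^(-2t)(-1,-1) + K_2e^(2t)(-3,-2).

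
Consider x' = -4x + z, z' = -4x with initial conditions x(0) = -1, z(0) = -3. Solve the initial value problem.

Coefficient matrix A = [[-4, 1], [-4, 0]].
Characteristic polynomial det(A - λI) = λ^2 + 4λ + 4 = 0.
Single eigenvalue λ = -2 with algebraic multiplicity 2.
Eigenvector v = (-1,-2); generalized eigenvector w with (A-λI)w=v is (1,1).
General solution: e^(-2t)[c_1·v + c_2·(t·v + w)].
Applying x(0)=-1, z(0)=-3 gives c_1=2, c_2=1.

x(t) = -te^(-2t) - e^(-2t), z(t) = -2te^(-2t) - 3e^(-2t)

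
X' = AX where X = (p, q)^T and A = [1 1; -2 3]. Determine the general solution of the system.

p(t) = c_1e^(2t)cos(t) + c_2e^(2t)sin(t), q(t) = -c_1e^(2t)sin(t) + c_1e^(2t)cos(t) + c_2e^(2t)sin(t) + c_2e^(2t)cos(t)

Coefficient matrix A = [[1, 1], [-2, 3]].
Characteristic polynomial det(A - λI) = λ^2 - 4λ + 5 = 0.
Eigenvalues λ = 2 ± i (complex conjugate pair).
For λ=2+i: an eigenvector is (1,1) - i(0,-1) = (1, 1 + i).
A real fundamental pair from Re and Im of e^((2+i)t)v: X_1 = e^(2t)(cos(t)·(1,1) + sin(t)·(0,-1)), X_2 = e^(2t)(sin(t)·(1,1) - cos(t)·(0,-1)).
General solution: c_1X_1 + c_2X_2.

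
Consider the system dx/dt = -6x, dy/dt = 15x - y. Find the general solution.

x(t) = -c_2e^(-6t), y(t) = -c_1e^(-t) + 3c_2e^(-6t)

Coefficient matrix A = [[-6, 0], [15, -1]].
Characteristic polynomial det(A - λI) = λ^2 + 7λ + 6 = 0.
Eigenvalues λ = -1, -6.
For λ=-1: (A-λI) row 1 is [-5, 0], so an eigenvector is (0, -1).
For λ=-6: (A-λI) row 2 is [15, 5], so an eigenvector is (-1, 3).
General solution: c_1e^(-t)(0,-1) + c_2e^(-6t)(-1,3).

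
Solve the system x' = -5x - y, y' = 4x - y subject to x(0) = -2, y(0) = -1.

Coefficient matrix A = [[-5, -1], [4, -1]].
Characteristic polynomial det(A - λI) = λ^2 + 6λ + 9 = 0.
Single eigenvalue λ = -3 with algebraic multiplicity 2.
Eigenvector v = (-1,2); generalized eigenvector w with (A-λI)w=v is (2,-3).
General solution: e^(-3t)[C_1·v + C_2·(t·v + w)].
Applying x(0)=-2, y(0)=-1 gives C_1=-8, C_2=-5.

x(t) = 5te^(-3t) - 2e^(-3t), y(t) = -10te^(-3t) - e^(-3t)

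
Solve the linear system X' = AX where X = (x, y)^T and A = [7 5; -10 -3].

Coefficient matrix A = [[7, 5], [-10, -3]].
Characteristic polynomial det(A - λI) = λ^2 - 4λ + 29 = 0.
Eigenvalues λ = 2 ± 5i (complex conjugate pair).
For λ=2+5i: an eigenvector is (0,-1) - i(-1,1) = (0 + i, -1 - i).
A real fundamental pair from Re and Im of e^((2+5i)t)v: X_1 = e^(2t)(cos(5t)·(0,-1) + sin(5t)·(-1,1)), X_2 = e^(2t)(sin(5t)·(0,-1) - cos(5t)·(-1,1)).
General solution: K_1X_1 + K_2X_2.

x(t) = -K_1e^(2t)sin(5t) + K_2e^(2t)cos(5t), y(t) = K_1e^(2t)sin(5t) - K_1e^(2t)cos(5t) - K_2e^(2t)sin(5t) - K_2e^(2t)cos(5t)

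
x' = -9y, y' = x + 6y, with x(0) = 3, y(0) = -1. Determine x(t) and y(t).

Coefficient matrix A = [[0, -9], [1, 6]].
Characteristic polynomial det(A - λI) = λ^2 - 6λ + 9 = 0.
Single eigenvalue λ = 3 with algebraic multiplicity 2.
Eigenvector v = (3,-1); generalized eigenvector w with (A-λI)w=v is (2,-1).
General solution: e^(3t)[C_1·v + C_2·(t·v + w)].
Applying x(0)=3, y(0)=-1 gives C_1=1, C_2=0.

x(t) = 3e^(3t), y(t) = -e^(3t)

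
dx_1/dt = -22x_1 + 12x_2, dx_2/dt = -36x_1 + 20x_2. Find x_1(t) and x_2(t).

x_1(t) = -2K_1e^(-4t) + K_2e^(2t), x_2(t) = -3K_1e^(-4t) + 2K_2e^(2t)

Coefficient matrix A = [[-22, 12], [-36, 20]].
Characteristic polynomial det(A - λI) = λ^2 + 2λ - 8 = 0.
Eigenvalues λ = -4, 2.
For λ=-4: (A-λI) row 1 is [-18, 12], so an eigenvector is (-2, -3).
For λ=2: (A-λI) row 1 is [-24, 12], so an eigenvector is (1, 2).
General solution: K_1e^(-4t)(-2,-3) + K_2e^(2t)(1,2).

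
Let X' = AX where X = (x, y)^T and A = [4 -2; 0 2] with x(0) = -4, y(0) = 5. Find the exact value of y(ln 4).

A = [[4,-2],[0,2]]; eigenvalues λ = 4, 2.
Eigenvectors: (1,0) for λ=4, (-1,-1) for λ=2.
From the initial condition, c_1 = -9, c_2 = -5.
y(ln 4) = (-9)(4^4)(0) + (-5)(4^2)(-1) = 80.

80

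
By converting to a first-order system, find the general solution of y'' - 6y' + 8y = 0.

Let x_1 = y, x_2 = y'. Then x_1' = x_2 and x_2' = -8x_1 + 6x_2.
A = [[0,1],[-8,6]]; det(A-λI) = λ^2 - 6λ + 8.
Eigenvalues λ = 2, 4 with eigenvectors (1,2), (1,4).

y(t) = K_1e^(2t) + K_2e^(4t)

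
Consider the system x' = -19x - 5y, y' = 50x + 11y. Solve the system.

Coefficient matrix A = [[-19, -5], [50, 11]].
Characteristic polynomial det(A - λI) = λ^2 + 8λ + 41 = 0.
Eigenvalues λ = -4 ± 5i (complex conjugate pair).
For λ=-4+5i: an eigenvector is (0,-1) - i(1,-3) = (0 - i, -1 + 3i).
A real fundamental pair from Re and Im of e^((-4+5i)t)v: X_1 = e^(-4t)(cos(5t)·(0,-1) + sin(5t)·(1,-3)), X_2 = e^(-4t)(sin(5t)·(0,-1) - cos(5t)·(1,-3)).
General solution: K_1X_1 + K_2X_2.

x(t) = K_1e^(-4t)sin(5t) - K_2e^(-4t)cos(5t), y(t) = -3K_1e^(-4t)sin(5t) - K_1e^(-4t)cos(5t) - K_2e^(-4t)sin(5t) + 3K_2e^(-4t)cos(5t)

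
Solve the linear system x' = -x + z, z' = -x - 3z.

Coefficient matrix A = [[-1, 1], [-1, -3]].
Characteristic polynomial det(A - λI) = λ^2 + 4λ + 4 = 0.
Single eigenvalue λ = -2 with algebraic multiplicity 2.
Eigenvector v = (-1,1); generalized eigenvector w with (A-λI)w=v is (1,-2).
General solution: e^(-2t)[c_1·v + c_2·(t·v + w)].

x(t) = -c_1e^(-2t) - c_2te^(-2t) + c_2e^(-2t), z(t) = c_1e^(-2t) + c_2te^(-2t) - 2c_2e^(-2t)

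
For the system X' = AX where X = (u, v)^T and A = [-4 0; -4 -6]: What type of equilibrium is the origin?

A = [[-4,0],[-4,-6]]; det(A-λI) = λ^2 + 10λ + 24.
λ = -6, -4: both negative.

stable node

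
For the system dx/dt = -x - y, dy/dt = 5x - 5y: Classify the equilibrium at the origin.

stable spiral

A = [[-1,-1],[5,-5]]; det(A-λI) = λ^2 + 6λ + 10.
λ = -3 ± i: negative real part.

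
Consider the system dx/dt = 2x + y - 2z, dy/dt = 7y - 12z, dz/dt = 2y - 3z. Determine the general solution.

x(t) = C_1e^(3t) + C_2e^(2t), y(t) = 3C_1e^(3t) + 2C_3e^(t), z(t) = C_1e^(3t) + C_3e^(t)

Coefficient matrix A = [[2, 1, -2], [0, 7, -12], [0, 2, -3]].
det(A - λI) = 0 gives eigenvalues λ = 3, 2, 1.
For λ=3: eigenvector (1,3,1).
For λ=2: eigenvector (1,0,0).
For λ=1: eigenvector (0,2,1).
General solution: C_1e^(3t)(1,3,1) + C_2e^(2t)(1,0,0) + C_3e^(t)(0,2,1).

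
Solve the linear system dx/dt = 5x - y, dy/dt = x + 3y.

Coefficient matrix A = [[5, -1], [1, 3]].
Characteristic polynomial det(A - λI) = λ^2 - 8λ + 16 = 0.
Single eigenvalue λ = 4 with algebraic multiplicity 2.
Eigenvector v = (1,1); generalized eigenvector w with (A-λI)w=v is (0,-1).
General solution: e^(4t)[c_1·v + c_2·(t·v + w)].

x(t) = c_1e^(4t) + c_2te^(4t), y(t) = c_1e^(4t) + c_2te^(4t) - c_2e^(4t)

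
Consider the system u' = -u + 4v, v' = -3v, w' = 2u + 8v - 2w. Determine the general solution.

u(t) = c_1e^(-t) - 2c_2e^(-3t), v(t) = c_2e^(-3t), w(t) = 2c_1e^(-t) - 4c_2e^(-3t) + c_3e^(-2t)

Coefficient matrix A = [[-1, 4, 0], [0, -3, 0], [2, 8, -2]].
det(A - λI) = 0 gives eigenvalues λ = -1, -3, -2.
For λ=-1: eigenvector (1,0,2).
For λ=-3: eigenvector (-2,1,-4).
For λ=-2: eigenvector (0,0,1).
General solution: c_1e^(-t)(1,0,2) + c_2e^(-3t)(-2,1,-4) + c_3e^(-2t)(0,0,1).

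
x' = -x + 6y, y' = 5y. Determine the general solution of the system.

Coefficient matrix A = [[-1, 6], [0, 5]].
Characteristic polynomial det(A - λI) = λ^2 - 4λ - 5 = 0.
Eigenvalues λ = -1, 5.
For λ=-1: (A-λI) row 1 is [0, 6], so an eigenvector is (-1, 0).
For λ=5: (A-λI) row 1 is [-6, 6], so an eigenvector is (1, 1).
General solution: c_1e^(-t)(-1,0) + c_2e^(5t)(1,1).

x(t) = -c_1e^(-t) + c_2e^(5t), y(t) = c_2e^(5t)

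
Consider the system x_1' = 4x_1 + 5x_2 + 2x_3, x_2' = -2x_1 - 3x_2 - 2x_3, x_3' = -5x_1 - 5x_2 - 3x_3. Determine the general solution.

x_1(t) = c_1e^(2t) - c_2e^(-3t) + c_3e^(-t), x_2(t) = c_2e^(-3t) - c_3e^(-t), x_3(t) = -c_1e^(2t) + c_2e^(-3t)

Coefficient matrix A = [[4, 5, 2], [-2, -3, -2], [-5, -5, -3]].
det(A - λI) = 0 gives eigenvalues λ = 2, -3, -1.
For λ=2: eigenvector (1,0,-1).
For λ=-3: eigenvector (-1,1,1).
For λ=-1: eigenvector (1,-1,0).
General solution: c_1e^(2t)(1,0,-1) + c_2e^(-3t)(-1,1,1) + c_3e^(-t)(1,-1,0).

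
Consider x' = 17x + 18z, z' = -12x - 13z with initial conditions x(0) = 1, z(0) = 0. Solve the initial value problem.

Coefficient matrix A = [[17, 18], [-12, -13]].
Characteristic polynomial det(A - λI) = λ^2 - 4λ - 5 = 0.
Eigenvalues λ = -1, 5.
For λ=-1: (A-λI) row 1 is [18, 18], so an eigenvector is (1, -1).
For λ=5: (A-λI) row 1 is [12, 18], so an eigenvector is (3, -2).
General solution: K_1e^(-t)(1,-1) + K_2e^(5t)(3,-2).
Applying x(0)=1, z(0)=0 gives K_1=-2, K_2=1.

x(t) = 3e^(5t) - 2e^(-t), z(t) = -2e^(5t) + 2e^(-t)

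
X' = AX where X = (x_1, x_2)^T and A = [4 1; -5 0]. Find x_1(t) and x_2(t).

x_1(t) = C_1e^(2t)sin(t) - C_2e^(2t)cos(t), x_2(t) = -2C_1e^(2t)sin(t) + C_1e^(2t)cos(t) + C_2e^(2t)sin(t) + 2C_2e^(2t)cos(t)

Coefficient matrix A = [[4, 1], [-5, 0]].
Characteristic polynomial det(A - λI) = λ^2 - 4λ + 5 = 0.
Eigenvalues λ = 2 ± i (complex conjugate pair).
For λ=2+i: an eigenvector is (0,1) - i(1,-2) = (0 - i, 1 + 2i).
A real fundamental pair from Re and Im of e^((2+i)t)v: X_1 = e^(2t)(cos(t)·(0,1) + sin(t)·(1,-2)), X_2 = e^(2t)(sin(t)·(0,1) - cos(t)·(1,-2)).
General solution: C_1X_1 + C_2X_2.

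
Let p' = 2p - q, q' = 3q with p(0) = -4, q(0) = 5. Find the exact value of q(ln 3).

135

A = [[2,-1],[0,3]]; eigenvalues λ = 2, 3.
Eigenvectors: (1,0) for λ=2, (1,-1) for λ=3.
From the initial condition, c_1 = 1, c_2 = -5.
q(ln 3) = (1)(3^2)(0) + (-5)(3^3)(-1) = 135.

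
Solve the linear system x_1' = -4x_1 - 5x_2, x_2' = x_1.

x_1(t) = -c_1e^(-2t)sin(t) - 2c_1e^(-2t)cos(t) - 2c_2e^(-2t)sin(t) + c_2e^(-2t)cos(t), x_2(t) = c_1e^(-2t)cos(t) + c_2e^(-2t)sin(t)

Coefficient matrix A = [[-4, -5], [1, 0]].
Characteristic polynomial det(A - λI) = λ^2 + 4λ + 5 = 0.
Eigenvalues λ = -2 ± i (complex conjugate pair).
For λ=-2+i: an eigenvector is (-2,1) - i(-1,0) = (-2 + i, 1).
A real fundamental pair from Re and Im of e^((-2+i)t)v: X_1 = e^(-2t)(cos(t)·(-2,1) + sin(t)·(-1,0)), X_2 = e^(-2t)(sin(t)·(-2,1) - cos(t)·(-1,0)).
General solution: c_1X_1 + c_2X_2.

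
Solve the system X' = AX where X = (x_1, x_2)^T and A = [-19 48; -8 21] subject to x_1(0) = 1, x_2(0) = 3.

Coefficient matrix A = [[-19, 48], [-8, 21]].
Characteristic polynomial det(A - λI) = λ^2 - 2λ - 15 = 0.
Eigenvalues λ = 5, -3.
For λ=5: (A-λI) row 1 is [-24, 48], so an eigenvector is (2, 1).
For λ=-3: (A-λI) row 1 is [-16, 48], so an eigenvector is (-3, -1).
General solution: C_1e^(5t)(2,1) + C_2e^(-3t)(-3,-1).
Applying x_1(0)=1, x_2(0)=3 gives C_1=8, C_2=5.

x_1(t) = 16e^(5t) - 15e^(-3t), x_2(t) = 8e^(5t) - 5e^(-3t)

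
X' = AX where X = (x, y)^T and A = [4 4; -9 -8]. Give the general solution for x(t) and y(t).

Coefficient matrix A = [[4, 4], [-9, -8]].
Characteristic polynomial det(A - λI) = λ^2 + 4λ + 4 = 0.
Single eigenvalue λ = -2 with algebraic multiplicity 2.
Eigenvector v = (-2,3); generalized eigenvector w with (A-λI)w=v is (-1,1).
General solution: e^(-2t)[c_1·v + c_2·(t·v + w)].

x(t) = -2c_1e^(-2t) - 2c_2te^(-2t) - c_2e^(-2t), y(t) = 3c_1e^(-2t) + 3c_2te^(-2t) + c_2e^(-2t)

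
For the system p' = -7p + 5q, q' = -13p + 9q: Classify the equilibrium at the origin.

unstable spiral

A = [[-7,5],[-13,9]]; det(A-λI) = λ^2 - 2λ + 2.
λ = 1 ± i: positive real part.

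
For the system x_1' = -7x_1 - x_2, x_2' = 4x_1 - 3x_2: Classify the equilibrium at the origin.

stable improper node

A = [[-7,-1],[4,-3]]; det(A-λI) = λ^2 + 10λ + 25.
repeated λ = -5 with a single eigenvector.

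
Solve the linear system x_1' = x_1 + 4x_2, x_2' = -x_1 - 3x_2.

x_1(t) = -2C_1e^(-t) - 2C_2te^(-t) - C_2e^(-t), x_2(t) = C_1e^(-t) + C_2te^(-t)

Coefficient matrix A = [[1, 4], [-1, -3]].
Characteristic polynomial det(A - λI) = λ^2 + 2λ + 1 = 0.
Single eigenvalue λ = -1 with algebraic multiplicity 2.
Eigenvector v = (-2,1); generalized eigenvector w with (A-λI)w=v is (-1,0).
General solution: e^(-t)[C_1·v + C_2·(t·v + w)].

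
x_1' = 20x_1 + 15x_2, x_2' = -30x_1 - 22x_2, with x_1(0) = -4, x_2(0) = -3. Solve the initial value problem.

Coefficient matrix A = [[20, 15], [-30, -22]].
Characteristic polynomial det(A - λI) = λ^2 + 2λ + 10 = 0.
Eigenvalues λ = -1 ± 3i (complex conjugate pair).
For λ=-1+3i: an eigenvector is (1,-1) - i(2,-3) = (1 - 2i, -1 + 3i).
A real fundamental pair from Re and Im of e^((-1+3i)t)v: X_1 = e^(-t)(cos(3t)·(1,-1) + sin(3t)·(2,-3)), X_2 = e^(-t)(sin(3t)·(1,-1) - cos(3t)·(2,-3)).
General solution: C_1X_1 + C_2X_2.
Applying x_1(0)=-4, x_2(0)=-3 gives C_1=-18, C_2=-7.

x_1(t) = -43e^(-t)sin(3t) - 4e^(-t)cos(3t), x_2(t) = 61e^(-t)sin(3t) - 3e^(-t)cos(3t)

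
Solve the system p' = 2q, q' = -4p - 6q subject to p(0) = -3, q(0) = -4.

Coefficient matrix A = [[0, 2], [-4, -6]].
Characteristic polynomial det(A - λI) = λ^2 + 6λ + 8 = 0.
Eigenvalues λ = -4, -2.
For λ=-4: (A-λI) row 1 is [4, 2], so an eigenvector is (-1, 2).
For λ=-2: (A-λI) row 1 is [2, 2], so an eigenvector is (-1, 1).
General solution: c_1e^(-4t)(-1,2) + c_2e^(-2t)(-1,1).
Applying p(0)=-3, q(0)=-4 gives c_1=-7, c_2=10.

p(t) = -10e^(-2t) + 7e^(-4t), q(t) = 10e^(-2t) - 14e^(-4t)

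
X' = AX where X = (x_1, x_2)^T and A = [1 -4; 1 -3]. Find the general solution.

x_1(t) = -2c_1e^(-t) - 2c_2te^(-t) + 3c_2e^(-t), x_2(t) = -c_1e^(-t) - c_2te^(-t) + 2c_2e^(-t)

Coefficient matrix A = [[1, -4], [1, -3]].
Characteristic polynomial det(A - λI) = λ^2 + 2λ + 1 = 0.
Single eigenvalue λ = -1 with algebraic multiplicity 2.
Eigenvector v = (-2,-1); generalized eigenvector w with (A-λI)w=v is (3,2).
General solution: e^(-t)[c_1·v + c_2·(t·v + w)].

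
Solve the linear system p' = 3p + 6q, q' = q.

Coefficient matrix A = [[3, 6], [0, 1]].
Characteristic polynomial det(A - λI) = λ^2 - 4λ + 3 = 0.
Eigenvalues λ = 1, 3.
For λ=1: (A-λI) row 1 is [2, 6], so an eigenvector is (3, -1).
For λ=3: (A-λI) row 1 is [0, 6], so an eigenvector is (1, 0).
General solution: K_1e^(t)(3,-1) + K_2e^(3t)(1,0).

p(t) = 3K_1e^(t) + K_2e^(3t), q(t) = -K_1e^(t)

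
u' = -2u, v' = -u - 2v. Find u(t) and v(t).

Coefficient matrix A = [[-2, 0], [-1, -2]].
Characteristic polynomial det(A - λI) = λ^2 + 4λ + 4 = 0.
Single eigenvalue λ = -2 with algebraic multiplicity 2.
Eigenvector v = (0,-1); generalized eigenvector w with (A-λI)w=v is (1,-3).
General solution: e^(-2t)[C_1·v + C_2·(t·v + w)].

u(t) = C_2e^(-2t), v(t) = -C_1e^(-2t) - C_2te^(-2t) - 3C_2e^(-2t)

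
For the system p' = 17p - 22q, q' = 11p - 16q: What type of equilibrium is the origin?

A = [[17,-22],[11,-16]]; det(A-λI) = λ^2 - λ - 30.
λ = -5, 6: opposite signs.

saddle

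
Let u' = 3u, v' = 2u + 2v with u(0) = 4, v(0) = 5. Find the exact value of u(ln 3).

108

A = [[3,0],[2,2]]; eigenvalues λ = 2, 3.
Eigenvectors: (0,-1) for λ=2, (1,2) for λ=3.
From the initial condition, c_1 = 3, c_2 = 4.
u(ln 3) = (3)(3^2)(0) + (4)(3^3)(1) = 108.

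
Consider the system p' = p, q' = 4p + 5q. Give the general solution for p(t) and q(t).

p(t) = -K_1e^(t), q(t) = K_1e^(t) - K_2e^(5t)

Coefficient matrix A = [[1, 0], [4, 5]].
Characteristic polynomial det(A - λI) = λ^2 - 6λ + 5 = 0.
Eigenvalues λ = 1, 5.
For λ=1: (A-λI) row 2 is [4, 4], so an eigenvector is (-1, 1).
For λ=5: (A-λI) row 1 is [-4, 0], so an eigenvector is (0, -1).
General solution: K_1e^(t)(-1,1) + K_2e^(5t)(0,-1).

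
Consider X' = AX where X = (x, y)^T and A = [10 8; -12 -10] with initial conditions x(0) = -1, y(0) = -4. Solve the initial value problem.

Coefficient matrix A = [[10, 8], [-12, -10]].
Characteristic polynomial det(A - λI) = λ^2 - 4 = 0.
Eigenvalues λ = 2, -2.
For λ=2: (A-λI) row 1 is [8, 8], so an eigenvector is (-1, 1).
For λ=-2: (A-λI) row 1 is [12, 8], so an eigenvector is (-2, 3).
General solution: K_1e^(2t)(-1,1) + K_2e^(-2t)(-2,3).
Applying x(0)=-1, y(0)=-4 gives K_1=11, K_2=-5.

x(t) = -11e^(2t) + 10e^(-2t), y(t) = 11e^(2t) - 15e^(-2t)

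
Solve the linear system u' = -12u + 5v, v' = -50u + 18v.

u(t) = -K_1e^(3t)cos(5t) - K_2e^(3t)sin(5t), v(t) = K_1e^(3t)sin(5t) - 3K_1e^(3t)cos(5t) - 3K_2e^(3t)sin(5t) - K_2e^(3t)cos(5t)

Coefficient matrix A = [[-12, 5], [-50, 18]].
Characteristic polynomial det(A - λI) = λ^2 - 6λ + 34 = 0.
Eigenvalues λ = 3 ± 5i (complex conjugate pair).
For λ=3+5i: an eigenvector is (-1,-3) - i(0,1) = (-1, -3 - i).
A real fundamental pair from Re and Im of e^((3+5i)t)v: X_1 = e^(3t)(cos(5t)·(-1,-3) + sin(5t)·(0,1)), X_2 = e^(3t)(sin(5t)·(-1,-3) - cos(5t)·(0,1)).
General solution: K_1X_1 + K_2X_2.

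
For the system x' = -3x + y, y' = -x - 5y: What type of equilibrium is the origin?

stable improper node

A = [[-3,1],[-1,-5]]; det(A-λI) = λ^2 + 8λ + 16.
repeated λ = -4 with a single eigenvector.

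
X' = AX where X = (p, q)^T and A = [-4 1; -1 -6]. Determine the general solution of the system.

Coefficient matrix A = [[-4, 1], [-1, -6]].
Characteristic polynomial det(A - λI) = λ^2 + 10λ + 25 = 0.
Single eigenvalue λ = -5 with algebraic multiplicity 2.
Eigenvector v = (-1,1); generalized eigenvector w with (A-λI)w=v is (0,-1).
General solution: e^(-5t)[c_1·v + c_2·(t·v + w)].

p(t) = -c_1e^(-5t) - c_2te^(-5t), q(t) = c_1e^(-5t) + c_2te^(-5t) - c_2e^(-5t)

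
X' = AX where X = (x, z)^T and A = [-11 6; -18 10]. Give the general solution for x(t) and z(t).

x(t) = 2K_1e^(-2t) - K_2e^(t), z(t) = 3K_1e^(-2t) - 2K_2e^(t)

Coefficient matrix A = [[-11, 6], [-18, 10]].
Characteristic polynomial det(A - λI) = λ^2 + λ - 2 = 0.
Eigenvalues λ = -2, 1.
For λ=-2: (A-λI) row 1 is [-9, 6], so an eigenvector is (2, 3).
For λ=1: (A-λI) row 1 is [-12, 6], so an eigenvector is (-1, -2).
General solution: K_1e^(-2t)(2,3) + K_2e^(t)(-1,-2).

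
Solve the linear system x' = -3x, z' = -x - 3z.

x(t) = K_2e^(-3t), z(t) = -K_1e^(-3t) - K_2te^(-3t) - 3K_2e^(-3t)

Coefficient matrix A = [[-3, 0], [-1, -3]].
Characteristic polynomial det(A - λI) = λ^2 + 6λ + 9 = 0.
Single eigenvalue λ = -3 with algebraic multiplicity 2.
Eigenvector v = (0,-1); generalized eigenvector w with (A-λI)w=v is (1,-3).
General solution: e^(-3t)[K_1·v + K_2·(t·v + w)].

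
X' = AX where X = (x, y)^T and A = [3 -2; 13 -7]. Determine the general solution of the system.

x(t) = -C_1e^(-2t)sin(t) + C_1e^(-2t)cos(t) + C_2e^(-2t)sin(t) + C_2e^(-2t)cos(t), y(t) = -2C_1e^(-2t)sin(t) + 3C_1e^(-2t)cos(t) + 3C_2e^(-2t)sin(t) + 2C_2e^(-2t)cos(t)

Coefficient matrix A = [[3, -2], [13, -7]].
Characteristic polynomial det(A - λI) = λ^2 + 4λ + 5 = 0.
Eigenvalues λ = -2 ± i (complex conjugate pair).
For λ=-2+i: an eigenvector is (1,3) - i(-1,-2) = (1 + i, 3 + 2i).
A real fundamental pair from Re and Im of e^((-2+i)t)v: X_1 = e^(-2t)(cos(t)·(1,3) + sin(t)·(-1,-2)), X_2 = e^(-2t)(sin(t)·(1,3) - cos(t)·(-1,-2)).
General solution: C_1X_1 + C_2X_2.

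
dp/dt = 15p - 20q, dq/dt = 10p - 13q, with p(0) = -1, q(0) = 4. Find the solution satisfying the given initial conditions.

p(t) = -47e^(t)sin(2t) - e^(t)cos(2t), q(t) = -33e^(t)sin(2t) + 4e^(t)cos(2t)

Coefficient matrix A = [[15, -20], [10, -13]].
Characteristic polynomial det(A - λI) = λ^2 - 2λ + 5 = 0.
Eigenvalues λ = 1 ± 2i (complex conjugate pair).
For λ=1+2i: an eigenvector is (3,2) - i(1,1) = (3 - i, 2 - i).
A real fundamental pair from Re and Im of e^((1+2i)t)v: X_1 = e^(t)(cos(2t)·(3,2) + sin(2t)·(1,1)), X_2 = e^(t)(sin(2t)·(3,2) - cos(2t)·(1,1)).
General solution: C_1X_1 + C_2X_2.
Applying p(0)=-1, q(0)=4 gives C_1=-5, C_2=-14.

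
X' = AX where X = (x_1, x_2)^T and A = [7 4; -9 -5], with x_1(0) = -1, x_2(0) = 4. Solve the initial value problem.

x_1(t) = 10te^(t) - e^(t), x_2(t) = -15te^(t) + 4e^(t)

Coefficient matrix A = [[7, 4], [-9, -5]].
Characteristic polynomial det(A - λI) = λ^2 - 2λ + 1 = 0.
Single eigenvalue λ = 1 with algebraic multiplicity 2.
Eigenvector v = (2,-3); generalized eigenvector w with (A-λI)w=v is (-1,2).
General solution: e^(t)[K_1·v + K_2·(t·v + w)].
Applying x_1(0)=-1, x_2(0)=4 gives K_1=2, K_2=5.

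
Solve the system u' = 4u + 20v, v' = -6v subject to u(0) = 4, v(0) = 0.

Coefficient matrix A = [[4, 20], [0, -6]].
Characteristic polynomial det(A - λI) = λ^2 + 2λ - 24 = 0.
Eigenvalues λ = 4, -6.
For λ=4: (A-λI) row 1 is [0, 20], so an eigenvector is (1, 0).
For λ=-6: (A-λI) row 1 is [10, 20], so an eigenvector is (2, -1).
General solution: c_1e^(4t)(1,0) + c_2e^(-6t)(2,-1).
Applying u(0)=4, v(0)=0 gives c_1=4, c_2=0.

u(t) = 4e^(4t), v(t) = 0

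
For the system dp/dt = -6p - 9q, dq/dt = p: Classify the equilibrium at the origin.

stable improper node

A = [[-6,-9],[1,0]]; det(A-λI) = λ^2 + 6λ + 9.
repeated λ = -3 with a single eigenvector.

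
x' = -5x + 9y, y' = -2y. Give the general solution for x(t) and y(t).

x(t) = 3c_1e^(-2t) + c_2e^(-5t), y(t) = c_1e^(-2t)

Coefficient matrix A = [[-5, 9], [0, -2]].
Characteristic polynomial det(A - λI) = λ^2 + 7λ + 10 = 0.
Eigenvalues λ = -2, -5.
For λ=-2: (A-λI) row 1 is [-3, 9], so an eigenvector is (3, 1).
For λ=-5: (A-λI) row 1 is [0, 9], so an eigenvector is (1, 0).
General solution: c_1e^(-2t)(3,1) + c_2e^(-5t)(1,0).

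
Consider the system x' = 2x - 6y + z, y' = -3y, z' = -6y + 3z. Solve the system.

Coefficient matrix A = [[2, -6, 1], [0, -3, 0], [0, -6, 3]].
det(A - λI) = 0 gives eigenvalues λ = -3, 2, 3.
For λ=-3: eigenvector (1,1,1).
For λ=2: eigenvector (1,0,0).
For λ=3: eigenvector (1,0,1).
General solution: K_1e^(-3t)(1,1,1) + K_2e^(2t)(1,0,0) + K_3e^(3t)(1,0,1).

x(t) = K_1e^(-3t) + K_2e^(2t) + K_3e^(3t), y(t) = K_1e^(-3t), z(t) = K_1e^(-3t) + K_3e^(3t)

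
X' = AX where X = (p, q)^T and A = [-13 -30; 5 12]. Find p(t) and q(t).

Coefficient matrix A = [[-13, -30], [5, 12]].
Characteristic polynomial det(A - λI) = λ^2 + λ - 6 = 0.
Eigenvalues λ = -3, 2.
For λ=-3: (A-λI) row 1 is [-10, -30], so an eigenvector is (-3, 1).
For λ=2: (A-λI) row 1 is [-15, -30], so an eigenvector is (-2, 1).
General solution: C_1e^(-3t)(-3,1) + C_2e^(2t)(-2,1).

p(t) = -3C_1e^(-3t) - 2C_2e^(2t), q(t) = C_1e^(-3t) + C_2e^(2t)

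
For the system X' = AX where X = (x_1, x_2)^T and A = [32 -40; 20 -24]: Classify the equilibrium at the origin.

unstable spiral

A = [[32,-40],[20,-24]]; det(A-λI) = λ^2 - 8λ + 32.
λ = 4 ± 4i: positive real part.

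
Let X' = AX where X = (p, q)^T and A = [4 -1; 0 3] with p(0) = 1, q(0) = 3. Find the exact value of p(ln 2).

-8

A = [[4,-1],[0,3]]; eigenvalues λ = 4, 3.
Eigenvectors: (-1,0) for λ=4, (1,1) for λ=3.
From the initial condition, c_1 = 2, c_2 = 3.
p(ln 2) = (2)(2^4)(-1) + (3)(2^3)(1) = -8.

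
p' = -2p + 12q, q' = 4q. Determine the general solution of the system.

p(t) = K_1e^(-2t) + 2K_2e^(4t), q(t) = K_2e^(4t)

Coefficient matrix A = [[-2, 12], [0, 4]].
Characteristic polynomial det(A - λI) = λ^2 - 2λ - 8 = 0.
Eigenvalues λ = -2, 4.
For λ=-2: (A-λI) row 1 is [0, 12], so an eigenvector is (1, 0).
For λ=4: (A-λI) row 1 is [-6, 12], so an eigenvector is (2, 1).
General solution: K_1e^(-2t)(1,0) + K_2e^(4t)(2,1).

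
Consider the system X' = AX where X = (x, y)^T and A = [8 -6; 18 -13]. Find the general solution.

Coefficient matrix A = [[8, -6], [18, -13]].
Characteristic polynomial det(A - λI) = λ^2 + 5λ + 4 = 0.
Eigenvalues λ = -1, -4.
For λ=-1: (A-λI) row 1 is [9, -6], so an eigenvector is (-2, -3).
For λ=-4: (A-λI) row 1 is [12, -6], so an eigenvector is (1, 2).
General solution: c_1e^(-t)(-2,-3) + c_2e^(-4t)(1,2).

x(t) = -2c_1e^(-t) + c_2e^(-4t), y(t) = -3c_1e^(-t) + 2c_2e^(-4t)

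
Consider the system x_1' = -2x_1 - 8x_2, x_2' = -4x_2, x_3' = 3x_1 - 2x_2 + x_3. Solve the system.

Coefficient matrix A = [[-2, -8, 0], [0, -4, 0], [3, -2, 1]].
det(A - λI) = 0 gives eigenvalues λ = -4, -2, 1.
For λ=-4: eigenvector (4,1,-2).
For λ=-2: eigenvector (-1,0,1).
For λ=1: eigenvector (0,0,-1).
General solution: c_1e^(-4t)(4,1,-2) + c_2e^(-2t)(-1,0,1) + c_3e^(t)(0,0,-1).

x_1(t) = 4c_1e^(-4t) - c_2e^(-2t), x_2(t) = c_1e^(-4t), x_3(t) = -2c_1e^(-4t) + c_2e^(-2t) - c_3e^(t)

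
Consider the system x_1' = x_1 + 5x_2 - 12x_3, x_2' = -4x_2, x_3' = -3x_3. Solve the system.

Coefficient matrix A = [[1, 5, -12], [0, -4, 0], [0, 0, -3]].
det(A - λI) = 0 gives eigenvalues λ = 1, -4, -3.
For λ=1: eigenvector (1,0,0).
For λ=-4: eigenvector (-1,1,0).
For λ=-3: eigenvector (3,0,1).
General solution: c_1e^(t)(1,0,0) + c_2e^(-4t)(-1,1,0) + c_3e^(-3t)(3,0,1).

x_1(t) = c_1e^(t) - c_2e^(-4t) + 3c_3e^(-3t), x_2(t) = c_2e^(-4t), x_3(t) = c_3e^(-3t)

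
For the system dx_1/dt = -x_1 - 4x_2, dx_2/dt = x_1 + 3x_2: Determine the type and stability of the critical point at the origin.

unstable improper node

A = [[-1,-4],[1,3]]; det(A-λI) = λ^2 - 2λ + 1.
repeated λ = 1 with a single eigenvector.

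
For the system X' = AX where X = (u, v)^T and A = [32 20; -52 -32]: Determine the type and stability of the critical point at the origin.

center

A = [[32,20],[-52,-32]]; det(A-λI) = λ^2 + 16.
λ = 0 ± 4i: zero real part.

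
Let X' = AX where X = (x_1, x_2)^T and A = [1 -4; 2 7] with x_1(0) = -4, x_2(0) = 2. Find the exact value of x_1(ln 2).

A = [[1,-4],[2,7]]; eigenvalues λ = 5, 3.
Eigenvectors: (-1,1) for λ=5, (2,-1) for λ=3.
From the initial condition, c_1 = 0, c_2 = -2.
x_1(ln 2) = (0)(2^5)(-1) + (-2)(2^3)(2) = -32.

-32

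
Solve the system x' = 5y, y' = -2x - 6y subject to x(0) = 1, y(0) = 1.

x(t) = 8e^(-3t)sin(t) + e^(-3t)cos(t), y(t) = -5e^(-3t)sin(t) + e^(-3t)cos(t)

Coefficient matrix A = [[0, 5], [-2, -6]].
Characteristic polynomial det(A - λI) = λ^2 + 6λ + 10 = 0.
Eigenvalues λ = -3 ± i (complex conjugate pair).
For λ=-3+i: an eigenvector is (-1,1) - i(2,-1) = (-1 - 2i, 1 + i).
A real fundamental pair from Re and Im of e^((-3+i)t)v: X_1 = e^(-3t)(cos(t)·(-1,1) + sin(t)·(2,-1)), X_2 = e^(-3t)(sin(t)·(-1,1) - cos(t)·(2,-1)).
General solution: C_1X_1 + C_2X_2.
Applying x(0)=1, y(0)=1 gives C_1=3, C_2=-2.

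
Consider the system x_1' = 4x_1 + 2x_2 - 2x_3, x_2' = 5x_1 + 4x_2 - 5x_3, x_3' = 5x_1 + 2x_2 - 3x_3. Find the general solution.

x_1(t) = K_1e^(2t) + K_2e^(4t), x_2(t) = K_2e^(4t) - K_3e^(-t), x_3(t) = K_1e^(2t) + K_2e^(4t) - K_3e^(-t)

Coefficient matrix A = [[4, 2, -2], [5, 4, -5], [5, 2, -3]].
det(A - λI) = 0 gives eigenvalues λ = 2, 4, -1.
For λ=2: eigenvector (1,0,1).
For λ=4: eigenvector (1,1,1).
For λ=-1: eigenvector (0,-1,-1).
General solution: K_1e^(2t)(1,0,1) + K_2e^(4t)(1,1,1) + K_3e^(-t)(0,-1,-1).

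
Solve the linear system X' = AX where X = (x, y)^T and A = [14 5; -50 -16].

x(t) = C_1e^(-t)cos(5t) + C_2e^(-t)sin(5t), y(t) = -C_1e^(-t)sin(5t) - 3C_1e^(-t)cos(5t) - 3C_2e^(-t)sin(5t) + C_2e^(-t)cos(5t)

Coefficient matrix A = [[14, 5], [-50, -16]].
Characteristic polynomial det(A - λI) = λ^2 + 2λ + 26 = 0.
Eigenvalues λ = -1 ± 5i (complex conjugate pair).
For λ=-1+5i: an eigenvector is (1,-3) - i(0,-1) = (1, -3 + i).
A real fundamental pair from Re and Im of e^((-1+5i)t)v: X_1 = e^(-t)(cos(5t)·(1,-3) + sin(5t)·(0,-1)), X_2 = e^(-t)(sin(5t)·(1,-3) - cos(5t)·(0,-1)).
General solution: C_1X_1 + C_2X_2.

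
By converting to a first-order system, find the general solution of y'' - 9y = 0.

y(t) = C_1e^(3t) + C_2e^(-3t)

Let x_1 = y, x_2 = y'. Then x_1' = x_2 and x_2' = 9x_1.
A = [[0,1],[9,0]]; det(A-λI) = λ^2 - 9.
Eigenvalues λ = 3, -3 with eigenvectors (1,3), (1,-3).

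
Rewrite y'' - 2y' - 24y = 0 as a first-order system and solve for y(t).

Let x_1 = y, x_2 = y'. Then x_1' = x_2 and x_2' = 24x_1 + 2x_2.
A = [[0,1],[24,2]]; det(A-λI) = λ^2 - 2λ - 24.
Eigenvalues λ = -4, 6 with eigenvectors (1,-4), (1,6).

y(t) = C_1e^(-4t) + C_2e^(6t)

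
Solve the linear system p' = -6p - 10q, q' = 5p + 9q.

Coefficient matrix A = [[-6, -10], [5, 9]].
Characteristic polynomial det(A - λI) = λ^2 - 3λ - 4 = 0.
Eigenvalues λ = -1, 4.
For λ=-1: (A-λI) row 1 is [-5, -10], so an eigenvector is (2, -1).
For λ=4: (A-λI) row 1 is [-10, -10], so an eigenvector is (1, -1).
General solution: K_1e^(-t)(2,-1) + K_2e^(4t)(1,-1).

p(t) = 2K_1e^(-t) + K_2e^(4t), q(t) = -K_1e^(-t) - K_2e^(4t)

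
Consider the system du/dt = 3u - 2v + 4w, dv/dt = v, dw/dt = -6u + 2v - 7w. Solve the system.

u(t) = K_1e^(-t) - 2K_2e^(-3t) - K_3e^(t), v(t) = K_3e^(t), w(t) = -K_1e^(-t) + 3K_2e^(-3t) + K_3e^(t)

Coefficient matrix A = [[3, -2, 4], [0, 1, 0], [-6, 2, -7]].
det(A - λI) = 0 gives eigenvalues λ = -1, -3, 1.
For λ=-1: eigenvector (1,0,-1).
For λ=-3: eigenvector (-2,0,3).
For λ=1: eigenvector (-1,1,1).
General solution: K_1e^(-t)(1,0,-1) + K_2e^(-3t)(-2,0,3) + K_3e^(t)(-1,1,1).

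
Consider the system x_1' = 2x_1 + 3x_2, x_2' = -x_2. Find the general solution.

Coefficient matrix A = [[2, 3], [0, -1]].
Characteristic polynomial det(A - λI) = λ^2 - λ - 2 = 0.
Eigenvalues λ = -1, 2.
For λ=-1: (A-λI) row 1 is [3, 3], so an eigenvector is (1, -1).
For λ=2: (A-λI) row 1 is [0, 3], so an eigenvector is (-1, 0).
General solution: K_1e^(-t)(1,-1) + K_2e^(2t)(-1,0).

x_1(t) = K_1e^(-t) - K_2e^(2t), x_2(t) = -K_1e^(-t)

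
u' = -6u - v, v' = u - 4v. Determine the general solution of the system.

Coefficient matrix A = [[-6, -1], [1, -4]].
Characteristic polynomial det(A - λI) = λ^2 + 10λ + 25 = 0.
Single eigenvalue λ = -5 with algebraic multiplicity 2.
Eigenvector v = (-1,1); generalized eigenvector w with (A-λI)w=v is (-2,3).
General solution: e^(-5t)[C_1·v + C_2·(t·v + w)].

u(t) = -C_1e^(-5t) - C_2te^(-5t) - 2C_2e^(-5t), v(t) = C_1e^(-5t) + C_2te^(-5t) + 3C_2e^(-5t)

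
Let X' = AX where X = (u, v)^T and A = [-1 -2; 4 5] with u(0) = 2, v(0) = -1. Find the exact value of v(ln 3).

A = [[-1,-2],[4,5]]; eigenvalues λ = 1, 3.
Eigenvectors: (1,-1) for λ=1, (-1,2) for λ=3.
From the initial condition, c_1 = 3, c_2 = 1.
v(ln 3) = (3)(3^1)(-1) + (1)(3^3)(2) = 45.

45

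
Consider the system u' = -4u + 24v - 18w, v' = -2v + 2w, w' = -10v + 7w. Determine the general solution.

Coefficient matrix A = [[-4, 24, -18], [0, -2, 2], [0, -10, 7]].
det(A - λI) = 0 gives eigenvalues λ = -4, 2, 3.
For λ=-4: eigenvector (1,0,0).
For λ=2: eigenvector (-2,1,2).
For λ=3: eigenvector (-6,2,5).
General solution: c_1e^(-4t)(1,0,0) + c_2e^(2t)(-2,1,2) + c_3e^(3t)(-6,2,5).

u(t) = c_1e^(-4t) - 2c_2e^(2t) - 6c_3e^(3t), v(t) = c_2e^(2t) + 2c_3e^(3t), w(t) = 2c_2e^(2t) + 5c_3e^(3t)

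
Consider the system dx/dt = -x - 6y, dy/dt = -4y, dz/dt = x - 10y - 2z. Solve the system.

x(t) = 2C_1e^(-4t) + C_2e^(-t), y(t) = C_1e^(-4t), z(t) = 4C_1e^(-4t) + C_2e^(-t) + C_3e^(-2t)

Coefficient matrix A = [[-1, -6, 0], [0, -4, 0], [1, -10, -2]].
det(A - λI) = 0 gives eigenvalues λ = -4, -1, -2.
For λ=-4: eigenvector (2,1,4).
For λ=-1: eigenvector (1,0,1).
For λ=-2: eigenvector (0,0,1).
General solution: C_1e^(-4t)(2,1,4) + C_2e^(-t)(1,0,1) + C_3e^(-2t)(0,0,1).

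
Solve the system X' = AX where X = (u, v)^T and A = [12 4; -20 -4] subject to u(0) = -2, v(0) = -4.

u(t) = -8e^(4t)sin(4t) - 2e^(4t)cos(4t), v(t) = 18e^(4t)sin(4t) - 4e^(4t)cos(4t)

Coefficient matrix A = [[12, 4], [-20, -4]].
Characteristic polynomial det(A - λI) = λ^2 - 8λ + 32 = 0.
Eigenvalues λ = 4 ± 4i (complex conjugate pair).
For λ=4+4i: an eigenvector is (1,-2) - i(0,-1) = (1, -2 + i).
A real fundamental pair from Re and Im of e^((4+4i)t)v: X_1 = e^(4t)(cos(4t)·(1,-2) + sin(4t)·(0,-1)), X_2 = e^(4t)(sin(4t)·(1,-2) - cos(4t)·(0,-1)).
General solution: c_1X_1 + c_2X_2.
Applying u(0)=-2, v(0)=-4 gives c_1=-2, c_2=-8.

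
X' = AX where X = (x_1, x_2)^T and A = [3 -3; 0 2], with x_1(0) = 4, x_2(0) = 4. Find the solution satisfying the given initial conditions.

x_1(t) = -8e^(3t) + 12e^(2t), x_2(t) = 4e^(2t)

Coefficient matrix A = [[3, -3], [0, 2]].
Characteristic polynomial det(A - λI) = λ^2 - 5λ + 6 = 0.
Eigenvalues λ = 2, 3.
For λ=2: (A-λI) row 1 is [1, -3], so an eigenvector is (-3, -1).
For λ=3: (A-λI) row 1 is [0, -3], so an eigenvector is (-1, 0).
General solution: K_1e^(2t)(-3,-1) + K_2e^(3t)(-1,0).
Applying x_1(0)=4, x_2(0)=4 gives K_1=-4, K_2=8.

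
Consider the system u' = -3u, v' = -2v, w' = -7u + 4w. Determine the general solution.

u(t) = K_1e^(-3t), v(t) = K_2e^(-2t), w(t) = K_1e^(-3t) + K_3e^(4t)

Coefficient matrix A = [[-3, 0, 0], [0, -2, 0], [-7, 0, 4]].
det(A - λI) = 0 gives eigenvalues λ = -3, -2, 4.
For λ=-3: eigenvector (1,0,1).
For λ=-2: eigenvector (0,1,0).
For λ=4: eigenvector (0,0,1).
General solution: K_1e^(-3t)(1,0,1) + K_2e^(-2t)(0,1,0) + K_3e^(4t)(0,0,1).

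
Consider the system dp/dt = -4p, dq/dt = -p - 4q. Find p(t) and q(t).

Coefficient matrix A = [[-4, 0], [-1, -4]].
Characteristic polynomial det(A - λI) = λ^2 + 8λ + 16 = 0.
Single eigenvalue λ = -4 with algebraic multiplicity 2.
Eigenvector v = (0,1); generalized eigenvector w with (A-λI)w=v is (-1,2).
General solution: e^(-4t)[c_1·v + c_2·(t·v + w)].

p(t) = -c_2e^(-4t), q(t) = c_1e^(-4t) + c_2te^(-4t) + 2c_2e^(-4t)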